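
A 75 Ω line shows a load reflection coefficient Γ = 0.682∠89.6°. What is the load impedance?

Z_L ≈ 27.6 + j70.3 Ω

Z_L = Z_0·(1 + Γ)/(1 − Γ) = 75·(1 + j0.682)/(0.995 − j0.682)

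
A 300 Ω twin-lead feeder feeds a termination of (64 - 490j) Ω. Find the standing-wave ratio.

Γ = (Z_L − Z_0)/(Z_L + Z_0) = (-236 − j490)/(364 − j490)
|Γ| = 544/610 = 0.891
VSWR = (1 + |Γ|)/(1 − |Γ|) = 1.89/0.109

VSWR ≈ 17.3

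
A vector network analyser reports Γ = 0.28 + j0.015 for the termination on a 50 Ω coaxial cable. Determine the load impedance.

Z_L ≈ 88.8 + j2.89 Ω

Z_L = Z_0·(1 + Γ)/(1 − Γ) = 50·(1.28 + j0.015)/(0.72 − j0.015)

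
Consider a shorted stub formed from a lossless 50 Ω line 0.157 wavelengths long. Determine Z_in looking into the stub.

Z_in ≈ +j75.6 Ω

βl = 2π × 0.157 = 56.5°
tan(βl) = 1.51
For a shorted stub, Z_in = jZ_0·tan(βl)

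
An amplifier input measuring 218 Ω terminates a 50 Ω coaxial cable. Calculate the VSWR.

For a purely resistive load, VSWR = R_L/Z_0 or Z_0/R_L (whichever > 1) = 218/50

VSWR ≈ 4.36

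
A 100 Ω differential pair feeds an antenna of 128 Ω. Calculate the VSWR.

VSWR ≈ 1.28

Γ = (128 − 100)/(128 + 100) = 0.123
VSWR = (1 + 0.123)/(1 − 0.123)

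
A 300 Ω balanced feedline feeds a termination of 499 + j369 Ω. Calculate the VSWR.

VSWR ≈ 2.82

Γ = (Z_L − Z_0)/(Z_L + Z_0) = (199 + j369)/(799 + j369)
|Γ| = 419/880 = 0.476
VSWR = (1 + |Γ|)/(1 − |Γ|) = 1.48/0.524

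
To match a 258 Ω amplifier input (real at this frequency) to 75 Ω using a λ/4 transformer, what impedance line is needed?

Z_qwt = √(Z_0·R_L) = √(75 × 258) = √19350

Z_qwt ≈ 139 Ω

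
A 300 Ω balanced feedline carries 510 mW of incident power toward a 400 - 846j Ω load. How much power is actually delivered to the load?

P_delivered ≈ 203 mW

|Γ| = |(100 − j846)/(700 − j846)| = 0.776
|Γ|² = 0.602
P_refl = |Γ|²·P_inc = 307 mW, P_del = (1 − |Γ|²)·P_inc = 203 mW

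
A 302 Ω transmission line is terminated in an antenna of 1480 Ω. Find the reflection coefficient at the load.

Γ = (Z_L − Z_0)/(Z_L + Z_0) = (1480 − 302)/(1480 + 302) = 1178/1782

Γ = 0.661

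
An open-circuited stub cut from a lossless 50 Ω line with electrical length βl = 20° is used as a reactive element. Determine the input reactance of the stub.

tan(βl) = 0.364
For an open-circuited stub, Z_in = −jZ_0·cot(βl) = −jZ_0/tan(βl)

X_in ≈ -137 Ω (capacitive)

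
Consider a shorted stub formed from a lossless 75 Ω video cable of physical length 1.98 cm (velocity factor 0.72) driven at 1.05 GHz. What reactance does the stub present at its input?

X_in ≈ 51.8 Ω (inductive)

λ = v/f = 0.72·c / 1.05 GHz = 0.206 m
βl = 2π·l/λ = 2π × 0.0963 = 34.7°
tan(βl) = 0.691
For a shorted stub, Z_in = jZ_0·tan(βl)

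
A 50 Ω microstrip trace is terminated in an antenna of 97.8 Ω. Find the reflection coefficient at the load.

Γ = (Z_L − Z_0)/(Z_L + Z_0) = (97.8 − 50)/(97.8 + 50) = 47.8/147.8

Γ = 0.323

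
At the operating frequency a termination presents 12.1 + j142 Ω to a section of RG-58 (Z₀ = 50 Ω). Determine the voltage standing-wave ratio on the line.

Γ = (Z_L − Z_0)/(Z_L + Z_0) = (-37.9 + j142)/(62.1 + j142)
|Γ| = 147/155 = 0.948
VSWR = (1 + |Γ|)/(1 − |Γ|) = 1.95/0.0517

VSWR ≈ 37.7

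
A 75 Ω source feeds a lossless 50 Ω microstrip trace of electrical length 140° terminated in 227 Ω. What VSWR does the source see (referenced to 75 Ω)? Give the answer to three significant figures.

tan(βl) = -0.839
Z_in = Z_0·(Z_L + jZ_0·tanβl)/(Z_0 + jZ_L·tanβl) = 24.9 + j53 Ω
Γ_s = (Z_in − Z_s)/(Z_in + Z_s) = (-50.1 + j53)/(99.9 + j53), |Γ_s| = 0.645
VSWR = (1 + |Γ_s|)/(1 − |Γ_s|)

VSWR ≈ 4.63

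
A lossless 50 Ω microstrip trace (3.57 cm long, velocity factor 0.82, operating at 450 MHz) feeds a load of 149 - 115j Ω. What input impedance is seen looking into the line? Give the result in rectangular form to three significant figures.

Z_in ≈ 31.2 − j66.8 Ω

λ = v/f = 0.82·c / 450 MHz = 0.547 m
βl = 2π·l/λ = 2π × 0.0653 = 23.5°
tan(βl) = tan(23.5°) = 0.435
Z_in = Z_0·(Z_L + jZ_0·tanβl)/(Z_0 + jZ_L·tanβl)
     = 50·(149 − j93.2)/(100 + j64.8)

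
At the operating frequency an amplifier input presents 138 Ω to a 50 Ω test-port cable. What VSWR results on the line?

Γ = (138 − 50)/(138 + 50) = 0.468
VSWR = (1 + 0.468)/(1 − 0.468)

VSWR ≈ 2.76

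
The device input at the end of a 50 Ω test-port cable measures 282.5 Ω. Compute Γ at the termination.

Γ = (Z_L − Z_0)/(Z_L + Z_0) = (282.5 − 50)/(282.5 + 50) = 232.5/332.5

Γ = 0.699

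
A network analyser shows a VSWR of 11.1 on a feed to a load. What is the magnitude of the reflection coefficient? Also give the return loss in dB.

|Γ| ≈ 0.835; return loss ≈ 1.57 dB

|Γ| = (S − 1)/(S + 1) = (11.1 − 1)/(11.1 + 1) = 10.1/12.1
RL = −20·log₁₀|Γ| = −20·log₁₀(0.835)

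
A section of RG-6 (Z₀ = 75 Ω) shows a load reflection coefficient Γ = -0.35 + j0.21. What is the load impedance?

Z_L = Z_0·(1 + Γ)/(1 − Γ) = 75·(0.65 + j0.21)/(1.35 − j0.21)

Z_L ≈ 33.5 + j16.9 Ω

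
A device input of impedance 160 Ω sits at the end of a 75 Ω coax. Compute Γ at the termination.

Γ = (Z_L − Z_0)/(Z_L + Z_0) = (160 − 75)/(160 + 75) = 85/235

Γ = 0.362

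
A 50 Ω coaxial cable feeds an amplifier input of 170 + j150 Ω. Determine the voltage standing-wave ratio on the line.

VSWR ≈ 6.18

Γ = (Z_L − Z_0)/(Z_L + Z_0) = (120 + j150)/(220 + j150)
|Γ| = 192/266 = 0.721
VSWR = (1 + |Γ|)/(1 − |Γ|) = 1.72/0.279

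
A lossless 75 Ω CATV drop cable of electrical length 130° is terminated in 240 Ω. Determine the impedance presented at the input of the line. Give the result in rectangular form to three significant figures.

tan(βl) = tan(130°) = -1.19
Z_in = Z_0·(Z_L + jZ_0·tanβl)/(Z_0 + jZ_L·tanβl)
     = 75·(240 − j89.4)/(75 − j286)

Z_in ≈ 37.4 + j53.1 Ω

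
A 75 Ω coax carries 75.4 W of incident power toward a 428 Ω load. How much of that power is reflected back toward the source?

Γ = (428 − 75)/(428 + 75) = 0.702
|Γ|² = 0.493
P_refl = |Γ|²·P_inc = 37.1 W, P_del = (1 − |Γ|²)·P_inc = 38.3 W

P_reflected ≈ 37.1 W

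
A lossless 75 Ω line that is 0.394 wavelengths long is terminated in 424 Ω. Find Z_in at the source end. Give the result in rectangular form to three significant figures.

βl = 2π × 0.394 = 142°
tan(βl) = tan(142°) = -0.786
Z_in = Z_0·(Z_L + jZ_0·tanβl)/(Z_0 + jZ_L·tanβl)
     = 75·(424 − j58.9)/(75 − j333)

Z_in ≈ 33.1 + j88 Ω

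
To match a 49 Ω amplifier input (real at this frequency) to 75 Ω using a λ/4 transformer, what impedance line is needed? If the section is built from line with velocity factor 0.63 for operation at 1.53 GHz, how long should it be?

Z_qwt = √(Z_0·R_L) = √(75 × 49) = √3675
λ = 0.63·c/f = 0.124 m, so l = λ/4 = 0.0309 m

Z_qwt ≈ 60.6 Ω; length ≈ 3.09 cm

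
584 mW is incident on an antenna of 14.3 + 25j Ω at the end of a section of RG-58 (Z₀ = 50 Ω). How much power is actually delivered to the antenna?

|Γ| = |(-35.7 + j25)/(64.3 + j25)| = 0.632
|Γ|² = 0.399
P_refl = |Γ|²·P_inc = 233 mW, P_del = (1 − |Γ|²)·P_inc = 351 mW

P_delivered ≈ 351 mW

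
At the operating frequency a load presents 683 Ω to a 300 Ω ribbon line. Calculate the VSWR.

For a purely resistive load, VSWR = R_L/Z_0 or Z_0/R_L (whichever > 1) = 683/300

VSWR ≈ 2.28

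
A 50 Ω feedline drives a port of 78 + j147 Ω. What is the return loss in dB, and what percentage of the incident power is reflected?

Γ = (28 + j147)/(128 + j147), |Γ| = 0.768
RL = −20·log₁₀(0.768) = 2.3 dB
P_refl/P_inc = |Γ|² = 0.589

RL ≈ 2.3 dB; 58.9% of incident power reflected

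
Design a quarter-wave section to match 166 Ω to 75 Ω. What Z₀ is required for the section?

Z_qwt ≈ 112 Ω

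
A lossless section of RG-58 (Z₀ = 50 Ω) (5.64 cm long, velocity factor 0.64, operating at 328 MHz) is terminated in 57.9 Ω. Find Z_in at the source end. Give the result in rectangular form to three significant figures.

λ = v/f = 0.64·c / 328 MHz = 0.585 m
βl = 2π·l/λ = 2π × 0.0964 = 34.7°
tan(βl) = tan(34.7°) = 0.692
Z_in = Z_0·(Z_L + jZ_0·tanβl)/(Z_0 + jZ_L·tanβl)
     = 50·(57.9 + j34.6)/(50 + j40.1)

Z_in ≈ 52.1 − j7.18 Ω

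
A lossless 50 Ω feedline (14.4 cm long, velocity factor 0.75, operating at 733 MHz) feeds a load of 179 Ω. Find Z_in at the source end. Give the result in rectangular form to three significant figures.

λ = v/f = 0.75·c / 733 MHz = 0.307 m
βl = 2π·l/λ = 2π × 0.469 = 169°
tan(βl) = tan(169°) = -0.196
Z_in = Z_0·(Z_L + jZ_0·tanβl)/(Z_0 + jZ_L·tanβl)
     = 50·(179 − j9.82)/(50 − j35.2)

Z_in ≈ 124 + j77.7 Ω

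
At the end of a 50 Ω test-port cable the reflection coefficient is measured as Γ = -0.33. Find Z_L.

Z_L = Z_0·(1 + Γ)/(1 − Γ) = 50·(0.67)/(1.33)

Z_L ≈ 25.2 Ω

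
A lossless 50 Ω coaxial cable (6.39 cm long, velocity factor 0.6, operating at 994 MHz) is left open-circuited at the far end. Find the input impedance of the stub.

Z_in ≈ +j37.7 Ω

λ = v/f = 0.6·c / 994 MHz = 0.181 m
βl = 2π·l/λ = 2π × 0.353 = 127°
tan(βl) = -1.33
For an open-circuited stub, Z_in = −jZ_0·cot(βl) = −jZ_0/tan(βl)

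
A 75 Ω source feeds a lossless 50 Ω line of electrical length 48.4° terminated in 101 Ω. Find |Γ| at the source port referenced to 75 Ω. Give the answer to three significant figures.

tan(βl) = 1.13
Z_in = Z_0·(Z_L + jZ_0·tanβl)/(Z_0 + jZ_L·tanβl) = 37.1 − j28.1 Ω
Γ_s = (Z_in − Z_s)/(Z_in + Z_s) = (-37.9 − j28.1)/(112 − j28.1), |Γ_s| = 0.408

|Γ| ≈ 0.408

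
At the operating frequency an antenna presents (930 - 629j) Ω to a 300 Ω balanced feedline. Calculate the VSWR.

VSWR ≈ 4.62

Γ = (Z_L − Z_0)/(Z_L + Z_0) = (630 − j629)/(1230 − j629)
|Γ| = 890/1380 = 0.644
VSWR = (1 + |Γ|)/(1 − |Γ|) = 1.64/0.356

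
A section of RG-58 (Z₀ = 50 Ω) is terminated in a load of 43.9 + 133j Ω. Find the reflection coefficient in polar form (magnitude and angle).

Γ ≈ 0.818 ∠ 37.8°

Γ = (Z_L − Z_0)/(Z_L + Z_0) = (-6.1 + j133)/(93.9 + j133)
|Γ| = 133/163 = 0.818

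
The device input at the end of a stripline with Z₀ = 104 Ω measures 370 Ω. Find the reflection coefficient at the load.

Γ = 0.561

Γ = (Z_L − Z_0)/(Z_L + Z_0) = (370 − 104)/(370 + 104) = 266/474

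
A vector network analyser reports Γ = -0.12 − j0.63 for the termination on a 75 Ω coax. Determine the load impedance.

Z_L ≈ 26.7 − j57.2 Ω

Z_L = Z_0·(1 + Γ)/(1 − Γ) = 75·(0.88 − j0.63)/(1.12 + j0.63)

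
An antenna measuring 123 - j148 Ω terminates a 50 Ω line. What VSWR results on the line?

Γ = (Z_L − Z_0)/(Z_L + Z_0) = (73 − j148)/(173 − j148)
|Γ| = 165/228 = 0.725
VSWR = (1 + |Γ|)/(1 − |Γ|) = 1.72/0.275

VSWR ≈ 6.27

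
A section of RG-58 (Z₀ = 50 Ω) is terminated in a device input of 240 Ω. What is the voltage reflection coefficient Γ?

Γ = (Z_L − Z_0)/(Z_L + Z_0) = (240 − 50)/(240 + 50) = 190/290

Γ = 0.655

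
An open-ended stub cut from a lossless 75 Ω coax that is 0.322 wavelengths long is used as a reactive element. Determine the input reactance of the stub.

βl = 2π × 0.322 = 116°
tan(βl) = -2.06
For an open-ended stub, Z_in = −jZ_0·cot(βl) = −jZ_0/tan(βl)

X_in ≈ 36.5 Ω (inductive)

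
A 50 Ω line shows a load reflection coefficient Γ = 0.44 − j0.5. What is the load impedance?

Z_L ≈ 49.4 − j88.7 Ω

Z_L = Z_0·(1 + Γ)/(1 − Γ) = 50·(1.44 − j0.5)/(0.56 + j0.5)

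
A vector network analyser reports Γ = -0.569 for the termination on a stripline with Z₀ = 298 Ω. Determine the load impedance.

Z_L ≈ 81.9 Ω

Z_L = Z_0·(1 + Γ)/(1 − Γ) = 298·(0.431)/(1.57)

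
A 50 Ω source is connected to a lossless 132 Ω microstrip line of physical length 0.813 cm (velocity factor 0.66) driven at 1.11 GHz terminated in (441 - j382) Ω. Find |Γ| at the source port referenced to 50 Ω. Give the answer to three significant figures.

|Γ| ≈ 0.861

λ = v/f = 0.66·c / 1.11 GHz = 0.178 m
βl = 2π·l/λ = 2π × 0.0456 = 16.4°
tan(βl) = 0.294
Z_in = Z_0·(Z_L + jZ_0·tanβl)/(Z_0 + jZ_L·tanβl) = 109 − j243 Ω
Γ_s = (Z_in − Z_s)/(Z_in + Z_s) = (59 − j243)/(159 − j243), |Γ_s| = 0.861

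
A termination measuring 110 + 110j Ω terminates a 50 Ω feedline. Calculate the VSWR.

Γ = (Z_L − Z_0)/(Z_L + Z_0) = (60 + j110)/(160 + j110)
|Γ| = 125/194 = 0.645
VSWR = (1 + |Γ|)/(1 − |Γ|) = 1.65/0.355

VSWR ≈ 4.64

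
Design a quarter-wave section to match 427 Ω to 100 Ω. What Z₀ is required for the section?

Z_qwt ≈ 207 Ω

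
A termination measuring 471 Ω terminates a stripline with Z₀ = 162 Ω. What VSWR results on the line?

VSWR ≈ 2.91

Γ = (471 − 162)/(471 + 162) = 0.488
VSWR = (1 + 0.488)/(1 − 0.488)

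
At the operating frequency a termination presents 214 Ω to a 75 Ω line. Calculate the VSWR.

VSWR ≈ 2.85

Γ = (214 − 75)/(214 + 75) = 0.481
VSWR = (1 + 0.481)/(1 − 0.481)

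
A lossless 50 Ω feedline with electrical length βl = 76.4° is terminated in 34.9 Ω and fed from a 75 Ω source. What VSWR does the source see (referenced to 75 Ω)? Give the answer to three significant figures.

VSWR ≈ 1.21

tan(βl) = 4.13
Z_in = Z_0·(Z_L + jZ_0·tanβl)/(Z_0 + jZ_L·tanβl) = 67.7 + j11.4 Ω
Γ_s = (Z_in − Z_s)/(Z_in + Z_s) = (-7.31 + j11.4)/(143 + j11.4), |Γ_s| = 0.0944
VSWR = (1 + |Γ_s|)/(1 − |Γ_s|)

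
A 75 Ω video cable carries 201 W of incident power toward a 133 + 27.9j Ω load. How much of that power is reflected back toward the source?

|Γ| = |(58 + j27.9)/(208 + j27.9)| = 0.307
|Γ|² = 0.0941
P_refl = |Γ|²·P_inc = 18.9 W, P_del = (1 − |Γ|²)·P_inc = 182 W

P_reflected ≈ 18.9 W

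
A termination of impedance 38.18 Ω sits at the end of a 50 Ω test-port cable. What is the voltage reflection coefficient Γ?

Γ = -0.134

Γ = (Z_L − Z_0)/(Z_L + Z_0) = (38.18 − 50)/(38.18 + 50) = -11.82/88.18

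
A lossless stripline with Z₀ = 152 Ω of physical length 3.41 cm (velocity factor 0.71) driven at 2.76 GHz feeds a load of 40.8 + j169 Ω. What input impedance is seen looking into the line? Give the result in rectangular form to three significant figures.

λ = v/f = 0.71·c / 2.76 GHz = 0.0772 m
βl = 2π·l/λ = 2π × 0.442 = 159°
tan(βl) = tan(159°) = -0.382
Z_in = Z_0·(Z_L + jZ_0·tanβl)/(Z_0 + jZ_L·tanβl)
     = 152·(40.8 + j111)/(217 − j15.6)

Z_in ≈ 22.9 + j79.4 Ω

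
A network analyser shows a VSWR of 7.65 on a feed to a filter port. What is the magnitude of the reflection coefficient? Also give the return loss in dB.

|Γ| = (S − 1)/(S + 1) = (7.65 − 1)/(7.65 + 1) = 6.65/8.65
RL = −20·log₁₀|Γ| = −20·log₁₀(0.769)

|Γ| ≈ 0.769; return loss ≈ 2.28 dB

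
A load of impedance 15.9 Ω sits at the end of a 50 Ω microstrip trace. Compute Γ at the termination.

Γ = -0.517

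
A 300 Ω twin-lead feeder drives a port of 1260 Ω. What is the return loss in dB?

RL ≈ 4.22 dB

Γ = (1260 − 300)/(1260 + 300) = 0.615
RL = −20·log₁₀|Γ| = −20·log₁₀(0.615)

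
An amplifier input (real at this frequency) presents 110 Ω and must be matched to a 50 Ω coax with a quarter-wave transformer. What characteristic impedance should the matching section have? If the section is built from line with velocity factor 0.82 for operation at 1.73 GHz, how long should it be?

Z_qwt ≈ 74.2 Ω; length ≈ 3.55 cm

Z_qwt = √(Z_0·R_L) = √(50 × 110) = √5500
λ = 0.82·c/f = 0.142 m, so l = λ/4 = 0.0355 m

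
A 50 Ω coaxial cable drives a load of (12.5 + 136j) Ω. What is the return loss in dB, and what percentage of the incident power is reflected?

RL ≈ 0.514 dB; 88.8% of incident power reflected

Γ = (-37.5 + j136)/(62.5 + j136), |Γ| = 0.943
RL = −20·log₁₀(0.943) = 0.514 dB
P_refl/P_inc = |Γ|² = 0.888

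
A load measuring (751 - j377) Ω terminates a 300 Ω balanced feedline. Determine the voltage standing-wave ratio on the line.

Γ = (Z_L − Z_0)/(Z_L + Z_0) = (451 − j377)/(1051 − j377)
|Γ| = 588/1120 = 0.526
VSWR = (1 + |Γ|)/(1 − |Γ|) = 1.53/0.474

VSWR ≈ 3.22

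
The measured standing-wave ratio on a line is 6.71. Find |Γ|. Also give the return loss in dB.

|Γ| = (S − 1)/(S + 1) = (6.71 − 1)/(6.71 + 1) = 5.71/7.71
RL = −20·log₁₀|Γ| = −20·log₁₀(0.741)

|Γ| ≈ 0.741; return loss ≈ 2.61 dB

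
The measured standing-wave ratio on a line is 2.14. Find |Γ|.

|Γ| = (S − 1)/(S + 1) = (2.14 − 1)/(2.14 + 1) = 1.14/3.14

|Γ| ≈ 0.363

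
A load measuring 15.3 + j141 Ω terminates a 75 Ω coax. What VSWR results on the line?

VSWR ≈ 22.4

Γ = (Z_L − Z_0)/(Z_L + Z_0) = (-59.7 + j141)/(90.3 + j141)
|Γ| = 153/167 = 0.914
VSWR = (1 + |Γ|)/(1 − |Γ|) = 1.91/0.0855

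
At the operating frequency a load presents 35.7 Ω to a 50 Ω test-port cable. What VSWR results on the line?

Γ = (35.7 − 50)/(35.7 + 50) = -0.167
VSWR = (1 + 0.167)/(1 − 0.167)

VSWR ≈ 1.4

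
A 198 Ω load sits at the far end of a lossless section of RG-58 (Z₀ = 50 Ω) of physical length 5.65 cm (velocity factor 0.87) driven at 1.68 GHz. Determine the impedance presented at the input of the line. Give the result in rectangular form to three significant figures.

λ = v/f = 0.87·c / 1.68 GHz = 0.155 m
βl = 2π·l/λ = 2π × 0.364 = 131°
tan(βl) = tan(131°) = -1.15
Z_in = Z_0·(Z_L + jZ_0·tanβl)/(Z_0 + jZ_L·tanβl)
     = 50·(198 − j57.7)/(50 − j228)

Z_in ≈ 21.1 + j38.7 Ω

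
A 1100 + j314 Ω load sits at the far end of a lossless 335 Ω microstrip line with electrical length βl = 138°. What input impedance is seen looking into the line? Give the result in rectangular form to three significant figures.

tan(βl) = tan(138°) = -0.9
Z_in = Z_0·(Z_L + jZ_0·tanβl)/(Z_0 + jZ_L·tanβl)
     = 335·(1100 + j12.4)/(618 − j990)

Z_in ≈ 164 + j270 Ω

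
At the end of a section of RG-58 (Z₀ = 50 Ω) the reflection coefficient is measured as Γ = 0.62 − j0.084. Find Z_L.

Z_L ≈ 201 − j55.5 Ω

Z_L = Z_0·(1 + Γ)/(1 − Γ) = 50·(1.62 − j0.084)/(0.38 + j0.084)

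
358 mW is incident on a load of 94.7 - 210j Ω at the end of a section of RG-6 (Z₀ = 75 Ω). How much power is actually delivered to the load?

|Γ| = |(19.7 − j210)/(169.7 − j210)| = 0.781
|Γ|² = 0.61
P_refl = |Γ|²·P_inc = 218 mW, P_del = (1 − |Γ|²)·P_inc = 140 mW

P_delivered ≈ 140 mW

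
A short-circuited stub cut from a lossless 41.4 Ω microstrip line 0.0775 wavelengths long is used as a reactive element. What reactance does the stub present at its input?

X_in ≈ 21.9 Ω (inductive)

βl = 2π × 0.0775 = 27.9°
tan(βl) = 0.529
For a short-circuited stub, Z_in = jZ_0·tan(βl)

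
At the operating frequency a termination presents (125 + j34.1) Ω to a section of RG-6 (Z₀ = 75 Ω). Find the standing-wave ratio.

VSWR ≈ 1.85

Γ = (Z_L − Z_0)/(Z_L + Z_0) = (50 + j34.1)/(200 + j34.1)
|Γ| = 60.5/203 = 0.298
VSWR = (1 + |Γ|)/(1 − |Γ|) = 1.3/0.702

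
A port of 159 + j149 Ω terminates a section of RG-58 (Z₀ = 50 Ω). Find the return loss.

RL ≈ 2.86 dB

Γ = (109 + j149)/(209 + j149), |Γ| = 0.719
RL = −20·log₁₀|Γ| = −20·log₁₀(0.719)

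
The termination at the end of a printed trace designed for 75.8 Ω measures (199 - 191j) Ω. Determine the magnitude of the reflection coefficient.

Γ = (Z_L − Z_0)/(Z_L + Z_0) = (123.2 − j191)/(274.8 − j191)
|Γ| = 227/335

|Γ| ≈ 0.679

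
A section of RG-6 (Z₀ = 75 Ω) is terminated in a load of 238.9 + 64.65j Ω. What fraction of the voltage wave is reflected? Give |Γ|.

|Γ| ≈ 0.55

Γ = (Z_L − Z_0)/(Z_L + Z_0) = (163.9 + j64.65)/(313.9 + j64.65)
|Γ| = 176/320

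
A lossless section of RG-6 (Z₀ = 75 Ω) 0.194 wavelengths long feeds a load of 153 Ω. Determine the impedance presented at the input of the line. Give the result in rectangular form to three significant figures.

βl = 2π × 0.194 = 69.8°
tan(βl) = tan(69.8°) = 2.72
Z_in = Z_0·(Z_L + jZ_0·tanβl)/(Z_0 + jZ_L·tanβl)
     = 75·(153 + j204)/(75 + j417)

Z_in ≈ 40.4 − j20.3 Ω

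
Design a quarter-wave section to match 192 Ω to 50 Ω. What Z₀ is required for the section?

Z_qwt ≈ 98 Ω

Z_qwt = √(Z_0·R_L) = √(50 × 192) = √9600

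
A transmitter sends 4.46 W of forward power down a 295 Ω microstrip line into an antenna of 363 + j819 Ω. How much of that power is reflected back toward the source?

|Γ| = |(68 + j819)/(658 + j819)| = 0.782
|Γ|² = 0.612
P_refl = |Γ|²·P_inc = 2.73 W, P_del = (1 − |Γ|²)·P_inc = 1.73 W

P_reflected ≈ 2.73 W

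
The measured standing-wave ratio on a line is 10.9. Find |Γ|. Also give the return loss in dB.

|Γ| = (S − 1)/(S + 1) = (10.9 − 1)/(10.9 + 1) = 9.9/11.9
RL = −20·log₁₀|Γ| = −20·log₁₀(0.832)

|Γ| ≈ 0.832; return loss ≈ 1.6 dB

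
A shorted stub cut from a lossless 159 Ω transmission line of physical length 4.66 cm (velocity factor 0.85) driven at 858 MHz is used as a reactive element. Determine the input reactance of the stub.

X_in ≈ 240 Ω (inductive)

λ = v/f = 0.85·c / 858 MHz = 0.297 m
βl = 2π·l/λ = 2π × 0.157 = 56.4°
tan(βl) = 1.51
For a shorted stub, Z_in = jZ_0·tan(βl)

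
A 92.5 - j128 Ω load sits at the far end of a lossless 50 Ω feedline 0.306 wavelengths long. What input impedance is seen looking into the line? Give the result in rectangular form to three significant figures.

Z_in ≈ 12.8 + j33.5 Ω

βl = 2π × 0.306 = 110°
tan(βl) = tan(110°) = -2.72
Z_in = Z_0·(Z_L + jZ_0·tanβl)/(Z_0 + jZ_L·tanβl)
     = 50·(92.5 − j264)/(-299 − j252)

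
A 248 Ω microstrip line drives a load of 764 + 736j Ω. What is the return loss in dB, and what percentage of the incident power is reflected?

Γ = (516 + j736)/(1012 + j736), |Γ| = 0.718
RL = −20·log₁₀(0.718) = 2.87 dB
P_refl/P_inc = |Γ|² = 0.516

RL ≈ 2.87 dB; 51.6% of incident power reflected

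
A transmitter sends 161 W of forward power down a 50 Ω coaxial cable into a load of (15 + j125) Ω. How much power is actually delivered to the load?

P_delivered ≈ 24.3 W

|Γ| = |(-35 + j125)/(65 + j125)| = 0.921
|Γ|² = 0.849
P_refl = |Γ|²·P_inc = 137 W, P_del = (1 − |Γ|²)·P_inc = 24.3 W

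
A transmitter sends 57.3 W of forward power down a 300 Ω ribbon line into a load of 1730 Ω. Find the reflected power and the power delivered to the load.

Γ = (1730 − 300)/(1730 + 300) = 0.704
|Γ|² = 0.496
P_refl = |Γ|²·P_inc = 28.4 W, P_del = (1 − |Γ|²)·P_inc = 28.9 W

P_reflected ≈ 28.4 W; P_delivered ≈ 28.9 W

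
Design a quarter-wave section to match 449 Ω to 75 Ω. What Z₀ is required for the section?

Z_qwt = √(Z_0·R_L) = √(75 × 449) = √33680

Z_qwt ≈ 184 Ω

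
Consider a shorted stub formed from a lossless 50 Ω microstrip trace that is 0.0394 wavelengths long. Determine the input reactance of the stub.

X_in ≈ 12.6 Ω (inductive)

βl = 2π × 0.0394 = 14.2°
tan(βl) = 0.253
For a shorted stub, Z_in = jZ_0·tan(βl)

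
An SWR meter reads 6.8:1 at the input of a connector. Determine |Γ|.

|Γ| ≈ 0.744

|Γ| = (S − 1)/(S + 1) = (6.8 − 1)/(6.8 + 1) = 5.8/7.8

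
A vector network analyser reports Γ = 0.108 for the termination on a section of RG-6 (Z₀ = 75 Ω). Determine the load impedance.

Z_L = Z_0·(1 + Γ)/(1 − Γ) = 75·(1.11)/(0.892)

Z_L ≈ 93.2 Ω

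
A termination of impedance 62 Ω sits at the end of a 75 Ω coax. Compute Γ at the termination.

Γ = (Z_L − Z_0)/(Z_L + Z_0) = (62 − 75)/(62 + 75) = -13/137

Γ = -0.0949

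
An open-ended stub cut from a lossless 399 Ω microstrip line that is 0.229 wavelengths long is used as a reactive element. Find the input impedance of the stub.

βl = 2π × 0.229 = 82.4°
tan(βl) = 7.53
For an open-ended stub, Z_in = −jZ_0·cot(βl) = −jZ_0/tan(βl)

Z_in ≈ −j53 Ω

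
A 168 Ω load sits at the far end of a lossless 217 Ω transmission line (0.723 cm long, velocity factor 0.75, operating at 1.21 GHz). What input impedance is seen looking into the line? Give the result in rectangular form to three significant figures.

Z_in ≈ 172 + j20.9 Ω

λ = v/f = 0.75·c / 1.21 GHz = 0.186 m
βl = 2π·l/λ = 2π × 0.0389 = 14°
tan(βl) = tan(14°) = 0.249
Z_in = Z_0·(Z_L + jZ_0·tanβl)/(Z_0 + jZ_L·tanβl)
     = 217·(168 + j54.1)/(217 + j41.9)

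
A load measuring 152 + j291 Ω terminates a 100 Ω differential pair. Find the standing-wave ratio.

Γ = (Z_L − Z_0)/(Z_L + Z_0) = (52 + j291)/(252 + j291)
|Γ| = 296/385 = 0.768
VSWR = (1 + |Γ|)/(1 − |Γ|) = 1.77/0.232

VSWR ≈ 7.62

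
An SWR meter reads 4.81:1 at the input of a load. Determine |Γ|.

|Γ| = (S − 1)/(S + 1) = (4.81 − 1)/(4.81 + 1) = 3.81/5.81

|Γ| ≈ 0.656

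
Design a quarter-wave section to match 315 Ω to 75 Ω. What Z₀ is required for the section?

Z_qwt ≈ 154 Ω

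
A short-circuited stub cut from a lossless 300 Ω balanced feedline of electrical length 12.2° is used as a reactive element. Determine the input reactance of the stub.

X_in ≈ 64.9 Ω (inductive)

tan(βl) = 0.216
For a short-circuited stub, Z_in = jZ_0·tan(βl)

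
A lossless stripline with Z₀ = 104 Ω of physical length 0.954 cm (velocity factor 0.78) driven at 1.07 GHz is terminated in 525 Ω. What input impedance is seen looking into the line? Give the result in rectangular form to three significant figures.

λ = v/f = 0.78·c / 1.07 GHz = 0.219 m
βl = 2π·l/λ = 2π × 0.0436 = 15.7°
tan(βl) = tan(15.7°) = 0.281
Z_in = Z_0·(Z_L + jZ_0·tanβl)/(Z_0 + jZ_L·tanβl)
     = 104·(525 + j29.2)/(104 + j148)

Z_in ≈ 188 − j237 Ω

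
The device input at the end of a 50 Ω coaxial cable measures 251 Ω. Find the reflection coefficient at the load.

Γ = (Z_L − Z_0)/(Z_L + Z_0) = (251 − 50)/(251 + 50) = 201/301

Γ = 0.668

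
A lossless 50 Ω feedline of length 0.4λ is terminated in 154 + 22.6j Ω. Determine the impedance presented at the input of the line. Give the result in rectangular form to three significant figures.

Z_in ≈ 34.7 + j48.2 Ω

βl = 2π × 0.4 = 144°
tan(βl) = tan(144°) = -0.727
Z_in = Z_0·(Z_L + jZ_0·tanβl)/(Z_0 + jZ_L·tanβl)
     = 50·(154 − j13.7)/(66.4 − j112)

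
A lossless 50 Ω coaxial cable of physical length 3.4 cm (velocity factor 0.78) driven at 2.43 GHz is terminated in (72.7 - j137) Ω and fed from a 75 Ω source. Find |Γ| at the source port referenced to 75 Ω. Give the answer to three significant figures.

λ = v/f = 0.78·c / 2.43 GHz = 0.0963 m
βl = 2π·l/λ = 2π × 0.353 = 127°
tan(βl) = -1.32
Z_in = Z_0·(Z_L + jZ_0·tanβl)/(Z_0 + jZ_L·tanβl) = 18.9 + j63.6 Ω
Γ_s = (Z_in − Z_s)/(Z_in + Z_s) = (-56.1 + j63.6)/(93.9 + j63.6), |Γ_s| = 0.748

|Γ| ≈ 0.748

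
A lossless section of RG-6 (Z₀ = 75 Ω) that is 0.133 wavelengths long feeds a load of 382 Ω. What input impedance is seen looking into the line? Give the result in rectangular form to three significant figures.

Z_in ≈ 25.9 − j63.2 Ω

βl = 2π × 0.133 = 47.9°
tan(βl) = tan(47.9°) = 1.11
Z_in = Z_0·(Z_L + jZ_0·tanβl)/(Z_0 + jZ_L·tanβl)
     = 75·(382 + j82.9)/(75 + j422)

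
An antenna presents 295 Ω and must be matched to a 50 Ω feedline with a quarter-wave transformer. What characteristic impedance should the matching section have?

Z_qwt ≈ 121 Ω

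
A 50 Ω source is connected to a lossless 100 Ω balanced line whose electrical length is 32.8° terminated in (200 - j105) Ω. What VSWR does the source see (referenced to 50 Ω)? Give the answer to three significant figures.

VSWR ≈ 3.44

tan(βl) = 0.644
Z_in = Z_0·(Z_L + jZ_0·tanβl)/(Z_0 + jZ_L·tanβl) = 63.3 − j72.8 Ω
Γ_s = (Z_in − Z_s)/(Z_in + Z_s) = (13.3 − j72.8)/(113 − j72.8), |Γ_s| = 0.55
VSWR = (1 + |Γ_s|)/(1 − |Γ_s|)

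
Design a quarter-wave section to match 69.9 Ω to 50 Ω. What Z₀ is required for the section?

Z_qwt = √(Z_0·R_L) = √(50 × 69.9) = √3495

Z_qwt ≈ 59.1 Ω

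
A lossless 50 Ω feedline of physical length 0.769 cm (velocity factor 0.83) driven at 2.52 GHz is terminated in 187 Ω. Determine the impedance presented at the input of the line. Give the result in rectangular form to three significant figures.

Z_in ≈ 48.4 − j69.7 Ω

λ = v/f = 0.83·c / 2.52 GHz = 0.0988 m
βl = 2π·l/λ = 2π × 0.0778 = 28°
tan(βl) = tan(28°) = 0.532
Z_in = Z_0·(Z_L + jZ_0·tanβl)/(Z_0 + jZ_L·tanβl)
     = 50·(187 + j26.6)/(50 + j99.5)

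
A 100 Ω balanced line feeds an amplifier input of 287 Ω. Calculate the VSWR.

For a purely resistive load, VSWR = R_L/Z_0 or Z_0/R_L (whichever > 1) = 287/100

VSWR ≈ 2.87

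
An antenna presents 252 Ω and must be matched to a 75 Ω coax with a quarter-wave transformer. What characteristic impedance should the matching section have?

Z_qwt = √(Z_0·R_L) = √(75 × 252) = √18900

Z_qwt ≈ 137 Ω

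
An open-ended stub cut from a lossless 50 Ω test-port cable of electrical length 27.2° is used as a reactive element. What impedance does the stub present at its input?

Z_in ≈ −j97.3 Ω

tan(βl) = 0.514
For an open-ended stub, Z_in = −jZ_0·cot(βl) = −jZ_0/tan(βl)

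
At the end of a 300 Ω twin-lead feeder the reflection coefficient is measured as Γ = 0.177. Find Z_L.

Z_L = Z_0·(1 + Γ)/(1 − Γ) = 300·(1.18)/(0.823)

Z_L ≈ 429 Ω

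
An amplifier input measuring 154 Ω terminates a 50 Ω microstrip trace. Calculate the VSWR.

VSWR ≈ 3.08

Γ = (154 − 50)/(154 + 50) = 0.51
VSWR = (1 + 0.51)/(1 − 0.51)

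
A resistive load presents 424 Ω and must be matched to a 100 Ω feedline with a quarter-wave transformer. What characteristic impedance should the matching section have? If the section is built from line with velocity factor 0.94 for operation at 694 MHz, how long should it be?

Z_qwt = √(Z_0·R_L) = √(100 × 424) = √42400
λ = 0.94·c/f = 0.406 m, so l = λ/4 = 0.102 m

Z_qwt ≈ 206 Ω; length ≈ 10.2 cm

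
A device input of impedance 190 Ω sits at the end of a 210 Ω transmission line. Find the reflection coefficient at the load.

Γ = -0.05

Γ = (Z_L − Z_0)/(Z_L + Z_0) = (190 − 210)/(190 + 210) = -20/400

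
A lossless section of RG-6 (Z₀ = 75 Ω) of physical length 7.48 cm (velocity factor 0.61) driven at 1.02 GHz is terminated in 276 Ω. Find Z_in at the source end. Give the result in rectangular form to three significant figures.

Z_in ≈ 67 + j98.7 Ω

λ = v/f = 0.61·c / 1.02 GHz = 0.179 m
βl = 2π·l/λ = 2π × 0.417 = 150°
tan(βl) = tan(150°) = -0.575
Z_in = Z_0·(Z_L + jZ_0·tanβl)/(Z_0 + jZ_L·tanβl)
     = 75·(276 − j43.1)/(75 − j159)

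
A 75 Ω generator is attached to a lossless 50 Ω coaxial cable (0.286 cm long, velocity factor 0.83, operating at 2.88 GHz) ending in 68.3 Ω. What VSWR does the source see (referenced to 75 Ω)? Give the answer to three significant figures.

VSWR ≈ 1.19

λ = v/f = 0.83·c / 2.88 GHz = 0.0865 m
βl = 2π·l/λ = 2π × 0.0331 = 11.9°
tan(βl) = 0.211
Z_in = Z_0·(Z_L + jZ_0·tanβl)/(Z_0 + jZ_L·tanβl) = 65.9 − j8.43 Ω
Γ_s = (Z_in − Z_s)/(Z_in + Z_s) = (-9.13 − j8.43)/(141 − j8.43), |Γ_s| = 0.0881
VSWR = (1 + |Γ_s|)/(1 − |Γ_s|)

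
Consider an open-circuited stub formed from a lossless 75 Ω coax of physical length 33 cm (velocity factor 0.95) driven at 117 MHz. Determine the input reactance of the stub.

λ = v/f = 0.95·c / 117 MHz = 2.44 m
βl = 2π·l/λ = 2π × 0.135 = 48.8°
tan(βl) = 1.14
For an open-circuited stub, Z_in = −jZ_0·cot(βl) = −jZ_0/tan(βl)

X_in ≈ -65.7 Ω (capacitive)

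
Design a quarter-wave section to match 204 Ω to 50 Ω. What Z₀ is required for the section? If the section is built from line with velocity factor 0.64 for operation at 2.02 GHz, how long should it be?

Z_qwt ≈ 101 Ω; length ≈ 2.38 cm

Z_qwt = √(Z_0·R_L) = √(50 × 204) = √10200
λ = 0.64·c/f = 0.095 m, so l = λ/4 = 0.0238 m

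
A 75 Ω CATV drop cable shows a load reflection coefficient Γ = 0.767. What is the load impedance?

Z_L = Z_0·(1 + Γ)/(1 − Γ) = 75·(1.77)/(0.233)

Z_L ≈ 569 Ω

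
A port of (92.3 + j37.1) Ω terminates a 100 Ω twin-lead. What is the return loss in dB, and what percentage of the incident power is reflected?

Γ = (-7.7 + j37.1)/(192.3 + j37.1), |Γ| = 0.193
RL = −20·log₁₀(0.193) = 14.3 dB
P_refl/P_inc = |Γ|² = 0.0374

RL ≈ 14.3 dB; 3.74% of incident power reflected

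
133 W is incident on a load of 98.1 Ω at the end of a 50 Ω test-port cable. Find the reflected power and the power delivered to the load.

P_reflected ≈ 14 W; P_delivered ≈ 119 W

Γ = (98.1 − 50)/(98.1 + 50) = 0.325
|Γ|² = 0.105
P_refl = |Γ|²·P_inc = 14 W, P_del = (1 − |Γ|²)·P_inc = 119 W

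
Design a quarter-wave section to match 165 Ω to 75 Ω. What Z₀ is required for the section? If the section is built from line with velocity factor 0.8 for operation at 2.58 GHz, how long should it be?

Z_qwt ≈ 111 Ω; length ≈ 2.33 cm

Z_qwt = √(Z_0·R_L) = √(75 × 165) = √12380
λ = 0.8·c/f = 0.093 m, so l = λ/4 = 0.0233 m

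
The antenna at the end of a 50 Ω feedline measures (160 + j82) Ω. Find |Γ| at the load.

|Γ| ≈ 0.609

Γ = (Z_L − Z_0)/(Z_L + Z_0) = (110 + j82)/(210 + j82)
|Γ| = 137/225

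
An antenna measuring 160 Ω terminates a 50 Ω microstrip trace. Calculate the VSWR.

VSWR ≈ 3.2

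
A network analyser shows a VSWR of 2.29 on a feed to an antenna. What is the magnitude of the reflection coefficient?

|Γ| ≈ 0.392

|Γ| = (S − 1)/(S + 1) = (2.29 − 1)/(2.29 + 1) = 1.29/3.29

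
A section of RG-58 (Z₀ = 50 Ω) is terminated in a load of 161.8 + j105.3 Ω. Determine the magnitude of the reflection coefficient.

|Γ| ≈ 0.649

Γ = (Z_L − Z_0)/(Z_L + Z_0) = (111.8 + j105.3)/(211.8 + j105.3)
|Γ| = 154/237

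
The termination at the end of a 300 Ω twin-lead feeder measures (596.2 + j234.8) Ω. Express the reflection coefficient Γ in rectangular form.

Γ = (Z_L − Z_0)/(Z_L + Z_0) = (296.2 + j234.8)/(896.2 + j234.8)

Γ ≈ 0.374 + j0.164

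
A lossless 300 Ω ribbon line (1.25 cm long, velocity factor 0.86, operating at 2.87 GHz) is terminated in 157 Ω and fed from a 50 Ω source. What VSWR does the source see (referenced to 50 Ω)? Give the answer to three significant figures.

λ = v/f = 0.86·c / 2.87 GHz = 0.0899 m
βl = 2π·l/λ = 2π × 0.139 = 50.1°
tan(βl) = 1.19
Z_in = Z_0·(Z_L + jZ_0·tanβl)/(Z_0 + jZ_L·tanβl) = 274 + j187 Ω
Γ_s = (Z_in − Z_s)/(Z_in + Z_s) = (224 + j187)/(324 + j187), |Γ_s| = 0.78
VSWR = (1 + |Γ_s|)/(1 − |Γ_s|)

VSWR ≈ 8.09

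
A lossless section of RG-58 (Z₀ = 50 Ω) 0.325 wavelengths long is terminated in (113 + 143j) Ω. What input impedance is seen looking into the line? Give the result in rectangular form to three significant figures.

Z_in ≈ 8.65 + j12.6 Ω

βl = 2π × 0.325 = 117°
tan(βl) = tan(117°) = -1.96
Z_in = Z_0·(Z_L + jZ_0·tanβl)/(Z_0 + jZ_L·tanβl)
     = 50·(113 + j44.9)/(331 − j222)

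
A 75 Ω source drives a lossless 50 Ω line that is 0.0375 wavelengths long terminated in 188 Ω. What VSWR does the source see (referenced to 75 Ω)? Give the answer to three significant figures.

βl = 2π × 0.0375 = 13.5°
tan(βl) = 0.24
Z_in = Z_0·(Z_L + jZ_0·tanβl)/(Z_0 + jZ_L·tanβl) = 110 − j86.9 Ω
Γ_s = (Z_in − Z_s)/(Z_in + Z_s) = (34.6 − j86.9)/(185 − j86.9), |Γ_s| = 0.458
VSWR = (1 + |Γ_s|)/(1 − |Γ_s|)

VSWR ≈ 2.69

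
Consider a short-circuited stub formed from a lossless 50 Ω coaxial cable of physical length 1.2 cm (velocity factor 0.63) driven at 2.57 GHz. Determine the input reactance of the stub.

λ = v/f = 0.63·c / 2.57 GHz = 0.0735 m
βl = 2π·l/λ = 2π × 0.163 = 58.7°
tan(βl) = 1.65
For a short-circuited stub, Z_in = jZ_0·tan(βl)

X_in ≈ 82.4 Ω (inductive)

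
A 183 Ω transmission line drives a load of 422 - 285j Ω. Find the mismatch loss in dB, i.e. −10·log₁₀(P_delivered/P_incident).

mismatch loss ≈ 1.61 dB

Γ = (239 − j285)/(605 − j285), |Γ| = 0.556
|Γ|² = 0.309, so P_del/P_inc = 1 − |Γ|² = 0.691
ML = −10·log₁₀(1 − |Γ|²)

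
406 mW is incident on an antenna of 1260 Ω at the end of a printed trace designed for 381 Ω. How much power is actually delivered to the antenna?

P_delivered ≈ 290 mW

Γ = (1260 − 381)/(1260 + 381) = 0.536
|Γ|² = 0.287
P_refl = |Γ|²·P_inc = 116 mW, P_del = (1 − |Γ|²)·P_inc = 290 mW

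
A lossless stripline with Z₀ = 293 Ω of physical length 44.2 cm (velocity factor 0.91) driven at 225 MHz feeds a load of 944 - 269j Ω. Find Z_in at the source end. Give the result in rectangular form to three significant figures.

λ = v/f = 0.91·c / 225 MHz = 1.21 m
βl = 2π·l/λ = 2π × 0.364 = 131°
tan(βl) = tan(131°) = -1.14
Z_in = Z_0·(Z_L + jZ_0·tanβl)/(Z_0 + jZ_L·tanβl)
     = 293·(944 − j604)/(-14.9 − j1080)

Z_in ≈ 160 + j258 Ω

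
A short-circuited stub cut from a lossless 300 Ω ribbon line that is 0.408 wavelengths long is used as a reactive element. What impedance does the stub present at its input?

Z_in ≈ −j196 Ω

βl = 2π × 0.408 = 147°
tan(βl) = -0.652
For a short-circuited stub, Z_in = jZ_0·tan(βl)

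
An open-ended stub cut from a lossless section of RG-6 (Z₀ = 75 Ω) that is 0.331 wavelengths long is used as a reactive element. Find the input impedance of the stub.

βl = 2π × 0.331 = 119°
tan(βl) = -1.79
For an open-ended stub, Z_in = −jZ_0·cot(βl) = −jZ_0/tan(βl)

Z_in ≈ +j41.8 Ω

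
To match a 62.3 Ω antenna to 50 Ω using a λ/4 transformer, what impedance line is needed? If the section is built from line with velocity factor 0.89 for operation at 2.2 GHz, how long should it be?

Z_qwt = √(Z_0·R_L) = √(50 × 62.3) = √3115
λ = 0.89·c/f = 0.121 m, so l = λ/4 = 0.0303 m

Z_qwt ≈ 55.8 Ω; length ≈ 3.03 cm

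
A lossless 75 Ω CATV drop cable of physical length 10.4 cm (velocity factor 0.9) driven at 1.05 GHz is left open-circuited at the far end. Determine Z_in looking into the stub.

Z_in ≈ +j110 Ω

λ = v/f = 0.9·c / 1.05 GHz = 0.257 m
βl = 2π·l/λ = 2π × 0.404 = 146°
tan(βl) = -0.685
For an open-circuited stub, Z_in = −jZ_0·cot(βl) = −jZ_0/tan(βl)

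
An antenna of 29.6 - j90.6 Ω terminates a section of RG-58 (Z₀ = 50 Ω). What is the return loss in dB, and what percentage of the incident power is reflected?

Γ = (-20.4 − j90.6)/(79.6 − j90.6), |Γ| = 0.77
RL = −20·log₁₀(0.77) = 2.27 dB
P_refl/P_inc = |Γ|² = 0.593

RL ≈ 2.27 dB; 59.3% of incident power reflected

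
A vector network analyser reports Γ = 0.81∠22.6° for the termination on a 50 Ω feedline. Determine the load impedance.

Z_L = Z_0·(1 + Γ)/(1 − Γ) = 50·(1.75 + j0.311)/(0.252 − j0.311)

Z_L ≈ 107 + j194 Ω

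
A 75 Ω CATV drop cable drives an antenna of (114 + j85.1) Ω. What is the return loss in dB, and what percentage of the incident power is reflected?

Γ = (39 + j85.1)/(189 + j85.1), |Γ| = 0.452
RL = −20·log₁₀(0.452) = 6.9 dB
P_refl/P_inc = |Γ|² = 0.204

RL ≈ 6.9 dB; 20.4% of incident power reflected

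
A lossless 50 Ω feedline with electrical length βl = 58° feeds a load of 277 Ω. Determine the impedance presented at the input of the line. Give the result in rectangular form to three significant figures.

tan(βl) = tan(58°) = 1.6
Z_in = Z_0·(Z_L + jZ_0·tanβl)/(Z_0 + jZ_L·tanβl)
     = 50·(277 + j80)/(50 + j443)

Z_in ≈ 12.4 − j29.8 Ω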